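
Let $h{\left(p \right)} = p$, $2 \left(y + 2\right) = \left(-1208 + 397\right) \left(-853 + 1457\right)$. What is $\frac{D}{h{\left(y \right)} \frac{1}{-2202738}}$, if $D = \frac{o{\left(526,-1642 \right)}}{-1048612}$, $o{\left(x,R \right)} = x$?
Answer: $- \frac{289660047}{64207561372} \approx -0.0045113$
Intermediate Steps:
$y = -244924$ ($y = -2 + \frac{\left(-1208 + 397\right) \left(-853 + 1457\right)}{2} = -2 + \frac{\left(-811\right) 604}{2} = -2 + \frac{1}{2} \left(-489844\right) = -2 - 244922 = -244924$)
$D = - \frac{263}{524306}$ ($D = \frac{526}{-1048612} = 526 \left(- \frac{1}{1048612}\right) = - \frac{263}{524306} \approx -0.00050162$)
$\frac{D}{h{\left(y \right)} \frac{1}{-2202738}} = - \frac{263}{524306 \left(- \frac{244924}{-2202738}\right)} = - \frac{263}{524306 \left(\left(-244924\right) \left(- \frac{1}{2202738}\right)\right)} = - \frac{263}{524306 \cdot \frac{122462}{1101369}} = \left(- \frac{263}{524306}\right) \frac{1101369}{122462} = - \frac{289660047}{64207561372}$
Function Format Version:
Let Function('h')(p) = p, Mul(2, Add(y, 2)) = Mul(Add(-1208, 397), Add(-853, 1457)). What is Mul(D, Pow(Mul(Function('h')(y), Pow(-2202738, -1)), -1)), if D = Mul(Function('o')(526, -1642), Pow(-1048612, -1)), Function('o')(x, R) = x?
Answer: Rational(-289660047, 64207561372) ≈ -0.0045113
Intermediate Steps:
y = -244924 (y = Add(-2, Mul(Rational(1, 2), Mul(Add(-1208, 397), Add(-853, 1457)))) = Add(-2, Mul(Rational(1, 2), Mul(-811, 604))) = Add(-2, Mul(Rational(1, 2), -489844)) = Add(-2, -244922) = -244924)
D = Rational(-263, 524306) (D = Mul(526, Pow(-1048612, -1)) = Mul(526, Rational(-1, 1048612)) = Rational(-263, 524306) ≈ -0.00050162)
Mul(D, Pow(Mul(Function('h')(y), Pow(-2202738, -1)), -1)) = Mul(Rational(-263, 524306), Pow(Mul(-244924, Pow(-2202738, -1)), -1)) = Mul(Rational(-263, 524306), Pow(Mul(-244924, Rational(-1, 2202738)), -1)) = Mul(Rational(-263, 524306), Pow(Rational(122462, 1101369), -1)) = Mul(Rational(-263, 524306), Rational(1101369, 122462)) = Rational(-289660047, 64207561372)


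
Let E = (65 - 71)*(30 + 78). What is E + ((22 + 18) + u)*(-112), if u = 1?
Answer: -5240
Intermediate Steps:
E = -648 (E = -6*108 = -648)
E + ((22 + 18) + u)*(-112) = -648 + ((22 + 18) + 1)*(-112) = -648 + (40 + 1)*(-112) = -648 + 41*(-112) = -648 - 4592 = -5240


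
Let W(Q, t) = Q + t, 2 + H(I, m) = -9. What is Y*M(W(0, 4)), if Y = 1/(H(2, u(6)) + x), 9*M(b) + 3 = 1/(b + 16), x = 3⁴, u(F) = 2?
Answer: -59/12600 ≈ -0.0046825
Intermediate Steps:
H(I, m) = -11 (H(I, m) = -2 - 9 = -11)
x = 81
M(b) = -⅓ + 1/(9*(16 + b)) (M(b) = -⅓ + 1/(9*(b + 16)) = -⅓ + 1/(9*(16 + b)))
Y = 1/70 (Y = 1/(-11 + 81) = 1/70 ≈ 0.014286)
Y*M(W(0, 4)) = ((-47 - 3*(0 + 4))/(9*(16 + (0 + 4))))/70 = ((-47 - 3*4)/(9*(16 + 4)))/70 = ((⅑)*(-47 - 12)/20)/70 = ((⅑)*(1/20)*(-59))/70 = (1/70)*(-59/180) = -59/12600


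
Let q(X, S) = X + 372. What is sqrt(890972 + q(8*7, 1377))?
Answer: 10*sqrt(8914) ≈ 944.14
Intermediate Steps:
q(X, S) = 372 + X
sqrt(890972 + q(8*7, 1377)) = sqrt(890972 + (372 + 8*7)) = sqrt(890972 + (372 + 56)) = sqrt(890972 + 428) = sqrt(891400) = 10*sqrt(8914)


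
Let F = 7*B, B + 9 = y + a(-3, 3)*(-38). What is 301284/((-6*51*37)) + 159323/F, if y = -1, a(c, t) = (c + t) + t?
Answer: -114742751/545972 ≈ -210.16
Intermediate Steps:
a(c, t) = c + 2*t
B = -124 (B = -9 + (-1 + (-3 + 2*3)*(-38)) = -9 + (-1 + (-3 + 6)*(-38)) = -9 + (-1 + 3*(-38)) = -9 + (-1 - 114) = -9 - 115 = -124)
F = -868 (F = 7*(-124) = -868)
301284/((-6*51*37)) + 159323/F = 301284/((-6*51*37)) + 159323/(-868) = 301284/((-306*37)) + 159323*(-1/868) = 301284/(-11322) - 159323/868 = 301284*(-1/11322) - 159323/868 = -16738/629 - 159323/868 = -114742751/545972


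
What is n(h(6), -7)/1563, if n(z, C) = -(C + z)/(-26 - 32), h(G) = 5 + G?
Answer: 2/45327 ≈ 4.4124e-5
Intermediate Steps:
n(z, C) = C/58 + z/58 (n(z, C) = -(C + z)/(-58) = -(C + z)*(-1)/58 = -(-C/58 - z/58) = C/58 + z/58)
n(h(6), -7)/1563 = ((1/58)*(-7) + (5 + 6)/58)/1563 = (-7/58 + (1/58)*11)*(1/1563) = (-7/58 + 11/58)*(1/1563) = (2/29)*(1/1563) = 2/45327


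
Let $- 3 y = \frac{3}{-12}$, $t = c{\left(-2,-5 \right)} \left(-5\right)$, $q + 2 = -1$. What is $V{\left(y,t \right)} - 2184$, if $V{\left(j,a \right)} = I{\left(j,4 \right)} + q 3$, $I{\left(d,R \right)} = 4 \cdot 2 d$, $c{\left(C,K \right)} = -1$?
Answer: $- \frac{6577}{3} \approx -2192.3$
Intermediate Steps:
$q = -3$ ($q = -2 - 1 = -3$)
$I{\left(d,R \right)} = 8 d$
$t = 5$ ($t = \left(-1\right) \left(-5\right) = 5$)
$y = \frac{1}{12}$ ($y = - \frac{3 \frac{1}{-12}}{3} = - \frac{3 \left(- \frac{1}{12}\right)}{3} = \left(- \frac{1}{3}\right) \left(- \frac{1}{4}\right) = \frac{1}{12} \approx 0.083333$)
$V{\left(j,a \right)} = -9 + 8 j$ ($V{\left(j,a \right)} = 8 j - 9 = -9 + 8 j$)
$V{\left(y,t \right)} - 2184 = \left(-9 + 8 \cdot \frac{1}{12}\right) - 2184 = \left(-9 + \frac{2}{3}\right) - 2184 = - \frac{25}{3} - 2184 = - \frac{6577}{3}$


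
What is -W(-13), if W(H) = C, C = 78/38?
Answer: -39/19 ≈ -2.0526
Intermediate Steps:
C = 39/19 (C = 78*(1/38) = 39/19 ≈ 2.0526)
W(H) = 39/19
-W(-13) = -1*39/19 = -39/19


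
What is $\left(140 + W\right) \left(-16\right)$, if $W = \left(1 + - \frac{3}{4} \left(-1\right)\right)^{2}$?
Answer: $-2289$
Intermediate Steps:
$W = \frac{49}{16}$ ($W = \left(1 + \left(-3\right) \frac{1}{4} \left(-1\right)\right)^{2} = \left(1 - - \frac{3}{4}\right)^{2} = \left(1 + \frac{3}{4}\right)^{2} = \left(\frac{7}{4}\right)^{2} = \frac{49}{16} \approx 3.0625$)
$\left(140 + W\right) \left(-16\right) = \left(140 + \frac{49}{16}\right) \left(-16\right) = \frac{2289}{16} \left(-16\right) = -2289$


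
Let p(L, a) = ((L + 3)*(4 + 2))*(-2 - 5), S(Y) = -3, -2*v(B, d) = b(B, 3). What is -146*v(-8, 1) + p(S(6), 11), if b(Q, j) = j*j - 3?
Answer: 438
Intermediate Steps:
b(Q, j) = -3 + j² (b(Q, j) = j² - 3 = -3 + j²)
v(B, d) = -3 (v(B, d) = -(-3 + 3²)/2 = -(-3 + 9)/2 = -½*6 = -3)
p(L, a) = -126 - 42*L (p(L, a) = ((3 + L)*6)*(-7) = (18 + 6*L)*(-7) = -126 - 42*L)
-146*v(-8, 1) + p(S(6), 11) = -146*(-3) + (-126 - 42*(-3)) = 438 + (-126 + 126) = 438 + 0 = 438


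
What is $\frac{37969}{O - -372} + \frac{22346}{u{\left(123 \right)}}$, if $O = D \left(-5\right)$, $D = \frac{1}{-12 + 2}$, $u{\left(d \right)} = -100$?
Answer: $- \frac{905397}{7450} \approx -121.53$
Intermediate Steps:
$D = - \frac{1}{10}$ ($D = \frac{1}{-10} = - \frac{1}{10} \approx -0.1$)
$O = \frac{1}{2}$ ($O = \left(- \frac{1}{10}\right) \left(-5\right) = \frac{1}{2} \approx 0.5$)
$\frac{37969}{O - -372} + \frac{22346}{u{\left(123 \right)}} = \frac{37969}{\frac{1}{2} - -372} + \frac{22346}{-100} = \frac{37969}{\frac{1}{2} + 372} + 22346 \left(- \frac{1}{100}\right) = \frac{37969}{\frac{745}{2}} - \frac{11173}{50} = 37969 \cdot \frac{2}{745} - \frac{11173}{50} = \frac{75938}{745} - \frac{11173}{50} = - \frac{905397}{7450}$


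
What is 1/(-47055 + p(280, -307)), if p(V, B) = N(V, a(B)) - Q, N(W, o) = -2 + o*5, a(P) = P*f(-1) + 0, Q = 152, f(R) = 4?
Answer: -1/53349 ≈ -1.8744e-5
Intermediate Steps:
a(P) = 4*P (a(P) = P*4 + 0 = 4*P + 0 = 4*P)
N(W, o) = -2 + 5*o
p(V, B) = -154 + 20*B (p(V, B) = (-2 + 5*(4*B)) - 1*152 = (-2 + 20*B) - 152 = -154 + 20*B)
1/(-47055 + p(280, -307)) = 1/(-47055 + (-154 + 20*(-307))) = 1/(-47055 + (-154 - 6140)) = 1/(-47055 - 6294) = 1/(-53349) = -1/53349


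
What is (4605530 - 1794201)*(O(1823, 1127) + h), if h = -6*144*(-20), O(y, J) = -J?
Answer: 45411397337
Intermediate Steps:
h = 17280 (h = -864*(-20) = 17280)
(4605530 - 1794201)*(O(1823, 1127) + h) = (4605530 - 1794201)*(-1*1127 + 17280) = 2811329*(-1127 + 17280) = 2811329*16153 = 45411397337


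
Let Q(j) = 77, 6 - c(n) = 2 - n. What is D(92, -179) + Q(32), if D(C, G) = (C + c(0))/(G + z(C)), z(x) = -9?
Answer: 3595/47 ≈ 76.489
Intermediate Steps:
c(n) = 4 + n (c(n) = 6 - (2 - n) = 6 + (-2 + n) = 4 + n)
D(C, G) = (4 + C)/(-9 + G) (D(C, G) = (C + (4 + 0))/(G - 9) = (C + 4)/(-9 + G) = (4 + C)/(-9 + G))
D(92, -179) + Q(32) = (4 + 92)/(-9 - 179) + 77 = 96/(-188) + 77 = -1/188*96 + 77 = -24/47 + 77 = 3595/47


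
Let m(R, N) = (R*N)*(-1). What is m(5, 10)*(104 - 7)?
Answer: -4850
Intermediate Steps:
m(R, N) = -N*R (m(R, N) = (N*R)*(-1) = -N*R)
m(5, 10)*(104 - 7) = (-1*10*5)*(104 - 7) = -50*97 = -4850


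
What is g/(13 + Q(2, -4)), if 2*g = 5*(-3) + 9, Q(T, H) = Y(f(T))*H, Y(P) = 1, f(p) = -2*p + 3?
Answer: -⅓ ≈ -0.33333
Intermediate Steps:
f(p) = 3 - 2*p
Q(T, H) = H (Q(T, H) = 1*H = H)
g = -3 (g = (5*(-3) + 9)/2 = (-15 + 9)/2 = (½)*(-6) = -3)
g/(13 + Q(2, -4)) = -3/(13 - 4) = -3/9 = -3*⅑ = -⅓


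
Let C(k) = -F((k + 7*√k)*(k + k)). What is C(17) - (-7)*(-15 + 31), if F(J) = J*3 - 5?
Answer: -1617 - 714*√17 ≈ -4560.9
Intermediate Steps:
F(J) = -5 + 3*J (F(J) = 3*J - 5 = -5 + 3*J)
C(k) = 5 - 6*k*(k + 7*√k) (C(k) = -(-5 + 3*((k + 7*√k)*(k + k))) = -(-5 + 3*((k + 7*√k)*(2*k))) = -(-5 + 3*(2*k*(k + 7*√k))) = -(-5 + 6*k*(k + 7*√k)) = 5 - 6*k*(k + 7*√k))
C(17) - (-7)*(-15 + 31) = (5 - 714*√17 - 6*17²) - (-7)*(-15 + 31) = (5 - 714*√17 - 6*289) - (-7)*16 = (5 - 714*√17 - 1734) - 1*(-112) = (-1729 - 714*√17) + 112 = -1617 - 714*√17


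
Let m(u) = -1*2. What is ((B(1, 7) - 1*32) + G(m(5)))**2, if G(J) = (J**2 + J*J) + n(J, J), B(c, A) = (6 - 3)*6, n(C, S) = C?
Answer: 64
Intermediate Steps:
m(u) = -2
B(c, A) = 18 (B(c, A) = 3*6 = 18)
G(J) = J + 2*J**2 (G(J) = (J**2 + J*J) + J = (J**2 + J**2) + J = 2*J**2 + J = J + 2*J**2)
((B(1, 7) - 1*32) + G(m(5)))**2 = ((18 - 1*32) - 2*(1 + 2*(-2)))**2 = ((18 - 32) - 2*(1 - 4))**2 = (-14 - 2*(-3))**2 = (-14 + 6)**2 = (-8)**2 = 64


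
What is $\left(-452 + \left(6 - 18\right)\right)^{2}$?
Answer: $215296$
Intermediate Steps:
$\left(-452 + \left(6 - 18\right)\right)^{2} = \left(-452 - 12\right)^{2} = \left(-464\right)^{2} = 215296$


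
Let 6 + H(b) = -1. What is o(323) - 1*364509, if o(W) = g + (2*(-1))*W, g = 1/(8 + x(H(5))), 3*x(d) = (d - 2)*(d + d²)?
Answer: -43088291/118 ≈ -3.6516e+5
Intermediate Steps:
H(b) = -7 (H(b) = -6 - 1 = -7)
x(d) = (-2 + d)*(d + d²)/3 (x(d) = ((d - 2)*(d + d²))/3 = ((-2 + d)*(d + d²))/3 = (-2 + d)*(d + d²)/3)
g = -1/118 (g = 1/(8 + (⅓)*(-7)*(-2 + (-7)² - 1*(-7))) = 1/(8 + (⅓)*(-7)*(-2 + 49 + 7)) = 1/(8 + (⅓)*(-7)*54) = 1/(8 - 126) = 1/(-118) = -1/118 ≈ -0.0084746)
o(W) = -1/118 - 2*W (o(W) = -1/118 + (2*(-1))*W = -1/118 - 2*W)
o(323) - 1*364509 = (-1/118 - 2*323) - 1*364509 = (-1/118 - 646) - 364509 = -76229/118 - 364509 = -43088291/118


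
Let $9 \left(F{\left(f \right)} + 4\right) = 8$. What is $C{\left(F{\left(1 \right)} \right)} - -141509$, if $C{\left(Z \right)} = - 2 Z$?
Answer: $\frac{1273637}{9} \approx 1.4152 \cdot 10^{5}$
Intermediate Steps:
$F{\left(f \right)} = - \frac{28}{9}$ ($F{\left(f \right)} = -4 + \frac{1}{9} \cdot 8 = -4 + \frac{8}{9} = - \frac{28}{9}$)
$C{\left(F{\left(1 \right)} \right)} - -141509 = \left(-2\right) \left(- \frac{28}{9}\right) - -141509 = \frac{56}{9} + 141509 = \frac{1273637}{9}$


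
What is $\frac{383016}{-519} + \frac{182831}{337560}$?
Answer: $- \frac{43065330557}{58397880} \approx -737.45$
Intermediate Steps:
$\frac{383016}{-519} + \frac{182831}{337560} = 383016 \left(- \frac{1}{519}\right) + 182831 \cdot \frac{1}{337560} = - \frac{127672}{173} + \frac{182831}{337560} = - \frac{43065330557}{58397880}$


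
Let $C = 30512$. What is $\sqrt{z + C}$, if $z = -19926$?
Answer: $\sqrt{10586} \approx 102.89$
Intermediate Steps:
$\sqrt{z + C} = \sqrt{-19926 + 30512} = \sqrt{10586}$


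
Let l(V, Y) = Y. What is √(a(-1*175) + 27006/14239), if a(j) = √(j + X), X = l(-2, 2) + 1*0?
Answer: √(384538434 + 202749121*I*√173)/14239 ≈ 2.7555 + 2.3867*I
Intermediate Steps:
X = 2 (X = 2 + 1*0 = 2 + 0 = 2)
a(j) = √(2 + j) (a(j) = √(j + 2) = √(2 + j))
√(a(-1*175) + 27006/14239) = √(√(2 - 1*175) + 27006/14239) = √(√(2 - 175) + 27006*(1/14239)) = √(√(-173) + 27006/14239) = √(I*√173 + 27006/14239) = √(27006/14239 + I*√173)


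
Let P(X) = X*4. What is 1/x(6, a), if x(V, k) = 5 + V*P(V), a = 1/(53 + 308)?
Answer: 1/149 ≈ 0.0067114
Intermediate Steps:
P(X) = 4*X
a = 1/361 ≈ 0.0027701
x(V, k) = 5 + 4*V² (x(V, k) = 5 + V*(4*V) = 5 + 4*V²)
1/x(6, a) = 1/(5 + 4*6²) = 1/(5 + 4*36) = 1/(5 + 144) = 1/149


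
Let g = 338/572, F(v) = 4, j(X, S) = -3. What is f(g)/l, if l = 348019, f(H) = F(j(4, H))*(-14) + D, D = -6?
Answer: -62/348019 ≈ -0.00017815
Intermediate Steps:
g = 13/22 (g = 338*(1/572) = 13/22 ≈ 0.59091)
f(H) = -62 (f(H) = 4*(-14) - 6 = -56 - 6 = -62)
f(g)/l = -62/348019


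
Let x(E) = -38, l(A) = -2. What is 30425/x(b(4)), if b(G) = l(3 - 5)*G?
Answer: -30425/38 ≈ -800.66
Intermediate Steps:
b(G) = -2*G
30425/x(b(4)) = 30425/(-38) = 30425*(-1/38) = -30425/38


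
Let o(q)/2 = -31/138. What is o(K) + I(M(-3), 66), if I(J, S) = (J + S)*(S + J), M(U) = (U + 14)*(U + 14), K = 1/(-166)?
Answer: 2412830/69 ≈ 34969.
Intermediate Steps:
K = -1/166 ≈ -0.0060241
M(U) = (14 + U)² (M(U) = (14 + U)*(14 + U) = (14 + U)²)
I(J, S) = (J + S)² (I(J, S) = (J + S)*(J + S) = (J + S)²)
o(q) = -31/69 (o(q) = 2*(-31/138) = -31/69)
o(K) + I(M(-3), 66) = -31/69 + ((14 - 3)² + 66)² = -31/69 + (11² + 66)² = -31/69 + (121 + 66)² = -31/69 + 187² = -31/69 + 34969 = 2412830/69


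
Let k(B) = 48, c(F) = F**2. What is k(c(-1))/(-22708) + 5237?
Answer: 29730437/5677 ≈ 5237.0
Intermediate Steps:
k(c(-1))/(-22708) + 5237 = 48/(-22708) + 5237 = 48*(-1/22708) + 5237 = -12/5677 + 5237 = 29730437/5677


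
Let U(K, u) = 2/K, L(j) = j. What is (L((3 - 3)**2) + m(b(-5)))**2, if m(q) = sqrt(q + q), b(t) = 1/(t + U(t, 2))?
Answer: -10/27 ≈ -0.37037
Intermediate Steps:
b(t) = 1/(t + 2/t)
m(q) = sqrt(2)*sqrt(q) (m(q) = sqrt(2*q) = sqrt(2)*sqrt(q))
(L((3 - 3)**2) + m(b(-5)))**2 = ((3 - 3)**2 + sqrt(2)*sqrt(-5/(2 + (-5)**2)))**2 = (0**2 + sqrt(2)*sqrt(-5/(2 + 25)))**2 = (0 + sqrt(2)*sqrt(-5/27))**2 = (0 + sqrt(2)*(I*sqrt(15)/9))**2 = (0 + I*sqrt(30)/9)**2 = (I*sqrt(30)/9)**2 = -10/27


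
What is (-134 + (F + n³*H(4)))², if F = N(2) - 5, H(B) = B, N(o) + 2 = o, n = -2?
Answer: 29241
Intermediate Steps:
N(o) = -2 + o
F = -5 (F = (-2 + 2) - 5 = 0 - 5 = -5)
(-134 + (F + n³*H(4)))² = (-134 + (-5 + (-2)³*4))² = (-134 + (-5 - 8*4))² = (-134 + (-5 - 32))² = (-134 - 37)² = (-171)² = 29241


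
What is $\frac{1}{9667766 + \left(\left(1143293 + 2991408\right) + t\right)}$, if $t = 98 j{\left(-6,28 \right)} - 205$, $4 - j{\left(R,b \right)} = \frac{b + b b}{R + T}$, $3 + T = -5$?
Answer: $\frac{1}{13808338} \approx 7.242 \cdot 10^{-8}$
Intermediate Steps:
$T = -8$ ($T = -3 - 5 = -8$)
$j{\left(R,b \right)} = 4 - \frac{b + b^{2}}{-8 + R}$ ($j{\left(R,b \right)} = 4 - \frac{b + b b}{R - 8} = 4 - \frac{b + b^{2}}{-8 + R}$)
$t = 5871$ ($t = 98 \frac{-32 - 28 - 28^{2} + 4 \left(-6\right)}{-8 - 6} - 205 = 98 \frac{-32 - 28 - 784 - 24}{-14} - 205 = 98 \left(- \frac{-32 - 28 - 784 - 24}{14}\right) - 205 = 98 \left(\left(- \frac{1}{14}\right) \left(-868\right)\right) - 205 = 98 \cdot 62 - 205 = 6076 - 205 = 5871$)
$\frac{1}{9667766 + \left(\left(1143293 + 2991408\right) + t\right)} = \frac{1}{9667766 + \left(\left(1143293 + 2991408\right) + 5871\right)} = \frac{1}{9667766 + \left(4134701 + 5871\right)} = \frac{1}{9667766 + 4140572} = \frac{1}{13808338}$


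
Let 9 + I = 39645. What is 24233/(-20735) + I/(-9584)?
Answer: -23956853/4516460 ≈ -5.3043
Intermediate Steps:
I = 39636 (I = -9 + 39645 = 39636)
24233/(-20735) + I/(-9584) = 24233/(-20735) + 39636/(-9584) = 24233*(-1/20735) + 39636*(-1/9584) = -2203/1885 - 9909/2396 = -23956853/4516460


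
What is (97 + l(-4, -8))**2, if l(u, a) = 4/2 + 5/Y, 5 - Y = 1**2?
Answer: 160801/16 ≈ 10050.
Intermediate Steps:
Y = 4 (Y = 5 - 1*1**2 = 5 - 1*1 = 5 - 1 = 4)
l(u, a) = 13/4 (l(u, a) = 4/2 + 5/4 = 4*(1/2) + 5*(1/4) = 2 + 5/4 = 13/4)
(97 + l(-4, -8))**2 = (97 + 13/4)**2 = (401/4)**2 = 160801/16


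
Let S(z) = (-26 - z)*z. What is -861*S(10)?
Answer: 309960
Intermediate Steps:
S(z) = z*(-26 - z)
-861*S(10) = -(-861)*10*(26 + 10) = -(-861)*10*36 = -861*(-360) = 309960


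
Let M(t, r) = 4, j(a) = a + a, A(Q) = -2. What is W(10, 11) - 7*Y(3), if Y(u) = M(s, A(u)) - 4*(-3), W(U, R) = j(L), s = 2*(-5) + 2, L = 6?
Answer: -100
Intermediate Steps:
j(a) = 2*a
s = -8 (s = -10 + 2 = -8)
W(U, R) = 12 (W(U, R) = 2*6 = 12)
Y(u) = 16 (Y(u) = 4 - 4*(-3) = 4 + 12 = 16)
W(10, 11) - 7*Y(3) = 12 - 7*16 = 12 - 1*112 = 12 - 112 = -100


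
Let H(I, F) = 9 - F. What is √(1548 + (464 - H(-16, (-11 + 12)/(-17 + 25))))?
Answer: 5*√1282/4 ≈ 44.756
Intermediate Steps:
√(1548 + (464 - H(-16, (-11 + 12)/(-17 + 25)))) = √(1548 + (464 - (9 - (-11 + 12)/(-17 + 25)))) = √(1548 + (464 - (9 - 1/8))) = √(1548 + (464 - (9 - 1*⅛))) = √(1548 + (464 - (9 - ⅛))) = √(1548 + (464 - 1*71/8)) = √(1548 + (464 - 71/8)) = √(1548 + 3641/8) = √(16025/8) = 5*√1282/4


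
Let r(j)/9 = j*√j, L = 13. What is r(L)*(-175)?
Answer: -20475*√13 ≈ -73824.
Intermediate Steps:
r(j) = 9*j^(3/2) (r(j) = 9*(j*√j) = 9*j^(3/2))
r(L)*(-175) = (9*13^(3/2))*(-175) = (9*(13*√13))*(-175) = (117*√13)*(-175) = -20475*√13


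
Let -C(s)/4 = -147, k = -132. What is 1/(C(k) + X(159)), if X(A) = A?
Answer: 1/747 ≈ 0.0013387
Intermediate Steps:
C(s) = 588 (C(s) = -4*(-147) = 588)
1/(C(k) + X(159)) = 1/(588 + 159) = 1/747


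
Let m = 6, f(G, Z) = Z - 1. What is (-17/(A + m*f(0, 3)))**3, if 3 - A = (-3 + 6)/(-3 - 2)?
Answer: -614125/474552 ≈ -1.2941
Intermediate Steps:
f(G, Z) = -1 + Z
A = 18/5 (A = 3 - (-3 + 6)/(-3 - 2) = 3 - 3/(-5) = 3 - 3*(-1)/5 = 3 - 1*(-3/5) = 3 + 3/5 = 18/5 ≈ 3.6000)
(-17/(A + m*f(0, 3)))**3 = (-17/(18/5 + 6*(-1 + 3)))**3 = (-17/(18/5 + 6*2))**3 = (-17/(18/5 + 12))**3 = (-17/78/5)**3 = (-17*5/78)**3 = (-85/78)**3 = -614125/474552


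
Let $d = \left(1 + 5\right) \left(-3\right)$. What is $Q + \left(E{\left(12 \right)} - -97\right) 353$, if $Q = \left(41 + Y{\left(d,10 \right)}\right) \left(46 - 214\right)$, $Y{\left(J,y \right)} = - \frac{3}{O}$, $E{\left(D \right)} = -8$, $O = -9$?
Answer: $24473$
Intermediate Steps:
$d = -18$ ($d = 6 \left(-3\right) = -18$)
$Y{\left(J,y \right)} = \frac{1}{3}$ ($Y{\left(J,y \right)} = - \frac{3}{-9} = \left(-3\right) \left(- \frac{1}{9}\right) = \frac{1}{3}$)
$Q = -6944$ ($Q = \left(41 + \frac{1}{3}\right) \left(46 - 214\right) = \frac{124}{3} \left(-168\right) = -6944$)
$Q + \left(E{\left(12 \right)} - -97\right) 353 = -6944 + \left(-8 - -97\right) 353 = -6944 + \left(-8 + 97\right) 353 = -6944 + 89 \cdot 353 = -6944 + 31417 = 24473$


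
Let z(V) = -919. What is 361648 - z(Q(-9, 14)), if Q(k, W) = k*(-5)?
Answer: 362567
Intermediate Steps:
Q(k, W) = -5*k
361648 - z(Q(-9, 14)) = 361648 - 1*(-919) = 361648 + 919 = 362567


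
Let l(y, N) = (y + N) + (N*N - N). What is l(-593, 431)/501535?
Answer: 185168/501535 ≈ 0.36920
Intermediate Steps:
l(y, N) = y + N² (l(y, N) = (N + y) + (N² - N) = y + N²)
l(-593, 431)/501535 = (-593 + 431²)/501535 = (-593 + 185761)*(1/501535) = 185168*(1/501535) = 185168/501535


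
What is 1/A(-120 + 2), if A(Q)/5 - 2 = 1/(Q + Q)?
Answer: 236/2355 ≈ 0.10021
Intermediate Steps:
A(Q) = 10 + 5/(2*Q) (A(Q) = 10 + 5/(Q + Q) = 10 + 5/((2*Q)) = 10 + 5*(1/(2*Q)) = 10 + 5/(2*Q))
1/A(-120 + 2) = 1/(10 + 5/(2*(-120 + 2))) = 1/(10 + (5/2)/(-118)) = 1/(10 + (5/2)*(-1/118)) = 1/(10 - 5/236) = 1/(2355/236) = 236/2355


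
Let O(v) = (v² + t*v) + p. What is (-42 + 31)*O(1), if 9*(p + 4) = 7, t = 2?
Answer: 22/9 ≈ 2.4444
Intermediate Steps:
p = -29/9 (p = -4 + (⅑)*7 = -4 + 7/9 = -29/9 ≈ -3.2222)
O(v) = -29/9 + v² + 2*v (O(v) = (v² + 2*v) - 29/9 = -29/9 + v² + 2*v)
(-42 + 31)*O(1) = (-42 + 31)*(-29/9 + 1² + 2*1) = -11*(-29/9 + 1 + 2) = -11*(-2/9) = 22/9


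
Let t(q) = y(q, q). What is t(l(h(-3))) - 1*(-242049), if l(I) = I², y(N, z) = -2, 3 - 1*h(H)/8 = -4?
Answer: 242047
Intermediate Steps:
h(H) = 56 (h(H) = 24 - 8*(-4) = 24 + 32 = 56)
t(q) = -2
t(l(h(-3))) - 1*(-242049) = -2 - 1*(-242049) = -2 + 242049 = 242047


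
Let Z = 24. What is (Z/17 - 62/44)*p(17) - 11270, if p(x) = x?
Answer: -247939/22 ≈ -11270.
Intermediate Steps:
(Z/17 - 62/44)*p(17) - 11270 = (24/17 - 62/44)*17 - 11270 = (24*(1/17) - 62*1/44)*17 - 11270 = (24/17 - 31/22)*17 - 11270 = (1/374)*17 - 11270 = 1/22 - 11270 = -247939/22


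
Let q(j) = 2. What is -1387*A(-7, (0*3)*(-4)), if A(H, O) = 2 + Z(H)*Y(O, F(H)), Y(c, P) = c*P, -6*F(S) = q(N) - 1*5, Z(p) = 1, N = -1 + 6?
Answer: -2774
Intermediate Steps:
N = 5
F(S) = ½ (F(S) = -(2 - 1*5)/6 = -(2 - 5)/6 = -⅙*(-3) = ½)
Y(c, P) = P*c
A(H, O) = 2 + O/2 (A(H, O) = 2 + 1*(O/2) = 2 + O/2)
-1387*A(-7, (0*3)*(-4)) = -1387*(2 + ((0*3)*(-4))/2) = -1387*(2 + (0*(-4))/2) = -1387*(2 + (½)*0) = -1387*(2 + 0) = -1387*2 = -2774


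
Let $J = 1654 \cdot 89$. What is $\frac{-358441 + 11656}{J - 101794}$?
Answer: $- \frac{346785}{45412} \approx -7.6364$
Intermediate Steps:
$J = 147206$
$\frac{-358441 + 11656}{J - 101794} = \frac{-358441 + 11656}{147206 - 101794} = - \frac{346785}{45412}$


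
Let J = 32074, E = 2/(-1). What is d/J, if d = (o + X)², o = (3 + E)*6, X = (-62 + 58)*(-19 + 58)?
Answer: 11250/16037 ≈ 0.70150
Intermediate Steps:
E = -2 (E = 2*(-1) = -2)
X = -156 (X = -4*39 = -156)
o = 6 (o = (3 - 2)*6 = 1*6 = 6)
d = 22500 (d = (6 - 156)² = (-150)² = 22500)
d/J = 22500/32074 = 22500*(1/32074) = 11250/16037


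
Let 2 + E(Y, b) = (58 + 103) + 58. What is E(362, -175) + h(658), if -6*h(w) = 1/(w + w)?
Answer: 1713431/7896 ≈ 217.00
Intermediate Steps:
E(Y, b) = 217 (E(Y, b) = -2 + ((58 + 103) + 58) = -2 + (161 + 58) = -2 + 219 = 217)
h(w) = -1/(12*w) (h(w) = -1/(6*(w + w)) = -1/(2*w)/6 = -1/(12*w))
E(362, -175) + h(658) = 217 - 1/12/658 = 217 - 1/12*1/658 = 217 - 1/7896 = 1713431/7896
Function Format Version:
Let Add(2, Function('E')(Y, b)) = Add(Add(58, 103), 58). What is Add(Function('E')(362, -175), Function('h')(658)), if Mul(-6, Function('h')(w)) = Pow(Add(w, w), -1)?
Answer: Rational(1713431, 7896) ≈ 217.00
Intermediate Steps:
Function('E')(Y, b) = 217 (Function('E')(Y, b) = Add(-2, Add(Add(58, 103), 58)) = Add(-2, Add(161, 58)) = Add(-2, 219) = 217)
Function('h')(w) = Mul(Rational(-1, 12), Pow(w, -1)) (Function('h')(w) = Mul(Rational(-1, 6), Pow(Add(w, w), -1)) = Mul(Rational(-1, 6), Pow(Mul(2, w), -1)) = Mul(Rational(-1, 6), Mul(Rational(1, 2), Pow(w, -1))) = Mul(Rational(-1, 12), Pow(w, -1)))
Add(Function('E')(362, -175), Function('h')(658)) = Add(217, Mul(Rational(-1, 12), Pow(658, -1))) = Add(217, Mul(Rational(-1, 12), Rational(1, 658))) = Add(217, Rational(-1, 7896)) = Rational(1713431, 7896)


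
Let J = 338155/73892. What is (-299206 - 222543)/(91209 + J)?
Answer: -38553077108/6739953583 ≈ -5.7201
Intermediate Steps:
J = 338155/73892 (J = 338155*(1/73892) = 338155/73892 ≈ 4.5763)
(-299206 - 222543)/(91209 + J) = (-299206 - 222543)/(91209 + 338155/73892) = -521749/6739953583/73892 = -521749*73892/6739953583 = -38553077108/6739953583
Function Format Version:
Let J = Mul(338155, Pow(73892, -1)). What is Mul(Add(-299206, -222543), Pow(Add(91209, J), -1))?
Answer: Rational(-38553077108, 6739953583) ≈ -5.7201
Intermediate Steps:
J = Rational(338155, 73892) (J = Mul(338155, Rational(1, 73892)) = Rational(338155, 73892) ≈ 4.5763)
Mul(Add(-299206, -222543), Pow(Add(91209, J), -1)) = Mul(Add(-299206, -222543), Pow(Add(91209, Rational(338155, 73892)), -1)) = Mul(-521749, Pow(Rational(6739953583, 73892), -1)) = Mul(-521749, Rational(73892, 6739953583)) = Rational(-38553077108, 6739953583)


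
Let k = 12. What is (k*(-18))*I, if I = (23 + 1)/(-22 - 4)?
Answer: 2592/13 ≈ 199.38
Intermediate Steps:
I = -12/13 (I = 24/(-26) = 24*(-1/26) = -12/13 ≈ -0.92308)
(k*(-18))*I = (12*(-18))*(-12/13) = -216*(-12/13) = 2592/13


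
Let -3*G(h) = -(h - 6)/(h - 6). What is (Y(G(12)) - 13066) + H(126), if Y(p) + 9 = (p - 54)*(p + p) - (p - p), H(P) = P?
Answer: -116863/9 ≈ -12985.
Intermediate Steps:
G(h) = ⅓ (G(h) = -(-1)*(h - 6)/(h - 6)/3 = -(-1)*(-6 + h)/(-6 + h)/3 = -(-1)/3 = -⅓*(-1) = ⅓)
Y(p) = -9 + 2*p*(-54 + p) (Y(p) = -9 + ((p - 54)*(p + p) - (p - p)) = -9 + ((-54 + p)*(2*p) - 1*0) = -9 + (2*p*(-54 + p) + 0) = -9 + 2*p*(-54 + p))
(Y(G(12)) - 13066) + H(126) = ((-9 - 108*⅓ + 2*(⅓)²) - 13066) + 126 = ((-9 - 36 + 2*(⅑)) - 13066) + 126 = ((-9 - 36 + 2/9) - 13066) + 126 = (-403/9 - 13066) + 126 = -117997/9 + 126 = -116863/9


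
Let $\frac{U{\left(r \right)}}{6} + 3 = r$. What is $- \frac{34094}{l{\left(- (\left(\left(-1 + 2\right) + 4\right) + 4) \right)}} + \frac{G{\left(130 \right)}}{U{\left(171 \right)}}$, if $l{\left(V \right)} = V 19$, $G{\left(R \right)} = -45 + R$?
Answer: $\frac{1273381}{6384} \approx 199.46$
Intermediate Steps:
$U{\left(r \right)} = -18 + 6 r$
$l{\left(V \right)} = 19 V$
$- \frac{34094}{l{\left(- (\left(\left(-1 + 2\right) + 4\right) + 4) \right)}} + \frac{G{\left(130 \right)}}{U{\left(171 \right)}} = - \frac{34094}{19 \left(- (\left(\left(-1 + 2\right) + 4\right) + 4)\right)} + \frac{-45 + 130}{-18 + 6 \cdot 171} = - \frac{34094}{19 \left(- (\left(1 + 4\right) + 4)\right)} + \frac{85}{-18 + 1026} = - \frac{34094}{19 \left(- (5 + 4)\right)} + \frac{85}{1008} = - \frac{34094}{19 \left(\left(-1\right) 9\right)} + 85 \cdot \frac{1}{1008} = - \frac{34094}{19 \left(-9\right)} + \frac{85}{1008} = - \frac{34094}{-171} + \frac{85}{1008} = \left(-34094\right) \left(- \frac{1}{171}\right) + \frac{85}{1008} = \frac{34094}{171} + \frac{85}{1008} = \frac{1273381}{6384}$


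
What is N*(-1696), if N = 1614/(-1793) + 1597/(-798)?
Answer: 3520381264/715407 ≈ 4920.8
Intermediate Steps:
N = -4151393/1430814 (N = 1614*(-1/1793) + 1597*(-1/798) = -1614/1793 - 1597/798 = -4151393/1430814 ≈ -2.9014)
N*(-1696) = -4151393/1430814*(-1696) = 3520381264/715407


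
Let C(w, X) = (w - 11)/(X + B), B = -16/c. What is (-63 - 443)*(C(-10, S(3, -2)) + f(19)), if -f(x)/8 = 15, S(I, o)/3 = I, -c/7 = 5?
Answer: 20470230/331 ≈ 61844.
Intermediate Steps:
c = -35 (c = -7*5 = -35)
S(I, o) = 3*I
f(x) = -120 (f(x) = -8*15 = -120)
B = 16/35 (B = -16/(-35) = -16*(-1/35) = 16/35 ≈ 0.45714)
C(w, X) = (-11 + w)/(16/35 + X) (C(w, X) = (w - 11)/(X + 16/35) = (-11 + w)/(16/35 + X))
(-63 - 443)*(C(-10, S(3, -2)) + f(19)) = (-63 - 443)*(35*(-11 - 10)/(16 + 35*(3*3)) - 120) = -506*(35*(-21)/(16 + 35*9) - 120) = -506*(35*(-21)/(16 + 315) - 120) = -506*(35*(-21)/331 - 120) = -506*(35*(1/331)*(-21) - 120) = -506*(-735/331 - 120) = -506*(-40455/331) = 20470230/331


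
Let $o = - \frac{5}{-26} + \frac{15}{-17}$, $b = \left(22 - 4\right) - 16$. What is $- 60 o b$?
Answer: $\frac{18300}{221} \approx 82.805$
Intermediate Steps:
$b = 2$ ($b = \left(22 - 4\right) - 16 = 18 - 16 = 2$)
$o = - \frac{305}{442}$ ($o = \left(-5\right) \left(- \frac{1}{26}\right) + 15 \left(- \frac{1}{17}\right) = \frac{5}{26} - \frac{15}{17} = - \frac{305}{442} \approx -0.69005$)
$- 60 o b = \left(-60\right) \left(- \frac{305}{442}\right) 2 = \frac{9150}{221} \cdot 2 = \frac{18300}{221}$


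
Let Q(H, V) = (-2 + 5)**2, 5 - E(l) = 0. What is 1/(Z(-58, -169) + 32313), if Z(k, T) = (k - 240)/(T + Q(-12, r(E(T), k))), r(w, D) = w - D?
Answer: 80/2585189 ≈ 3.0946e-5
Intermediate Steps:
E(l) = 5 (E(l) = 5 - 1*0 = 5 + 0 = 5)
Q(H, V) = 9 (Q(H, V) = 3**2 = 9)
Z(k, T) = (-240 + k)/(9 + T) (Z(k, T) = (k - 240)/(T + 9) = (-240 + k)/(9 + T))
1/(Z(-58, -169) + 32313) = 1/((-240 - 58)/(9 - 169) + 32313) = 1/(-298/(-160) + 32313) = 1/(-1/160*(-298) + 32313) = 1/(149/80 + 32313) = 1/(2585189/80) = 80/2585189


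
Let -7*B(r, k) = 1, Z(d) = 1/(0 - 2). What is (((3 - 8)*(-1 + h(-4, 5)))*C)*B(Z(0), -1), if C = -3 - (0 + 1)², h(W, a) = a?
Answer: -80/7 ≈ -11.429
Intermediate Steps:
Z(d) = -½ (Z(d) = 1/(-2) = -½)
B(r, k) = -⅐ (B(r, k) = -⅐*1 = -⅐)
C = -4 (C = -3 - 1*1² = -3 - 1*1 = -3 - 1 = -4)
(((3 - 8)*(-1 + h(-4, 5)))*C)*B(Z(0), -1) = (((3 - 8)*(-1 + 5))*(-4))*(-⅐) = (-5*4*(-4))*(-⅐) = -20*(-4)*(-⅐) = 80*(-⅐) = -80/7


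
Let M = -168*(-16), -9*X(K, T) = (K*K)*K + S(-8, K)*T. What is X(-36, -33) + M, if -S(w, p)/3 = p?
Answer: 8268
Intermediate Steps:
S(w, p) = -3*p
X(K, T) = -K³/9 + K*T/3 (X(K, T) = -((K*K)*K + (-3*K)*T)/9 = -(K²*K - 3*K*T)/9 = -(K³ - 3*K*T)/9 = -K³/9 + K*T/3)
M = 2688
X(-36, -33) + M = (⅑)*(-36)*(-1*(-36)² + 3*(-33)) + 2688 = (⅑)*(-36)*(-1*1296 - 99) + 2688 = (⅑)*(-36)*(-1296 - 99) + 2688 = (⅑)*(-36)*(-1395) + 2688 = 5580 + 2688 = 8268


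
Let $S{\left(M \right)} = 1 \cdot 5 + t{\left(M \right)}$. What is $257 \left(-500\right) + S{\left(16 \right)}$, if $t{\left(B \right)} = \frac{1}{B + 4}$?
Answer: $- \frac{2569899}{20} \approx -1.285 \cdot 10^{5}$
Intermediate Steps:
$t{\left(B \right)} = \frac{1}{4 + B}$
$S{\left(M \right)} = 5 + \frac{1}{4 + M}$ ($S{\left(M \right)} = 1 \cdot 5 + \frac{1}{4 + M} = 5 + \frac{1}{4 + M}$)
$257 \left(-500\right) + S{\left(16 \right)} = 257 \left(-500\right) + \frac{21 + 5 \cdot 16}{4 + 16} = -128500 + \frac{21 + 80}{20} = -128500 + \frac{1}{20} \cdot 101 = -128500 + \frac{101}{20} = - \frac{2569899}{20}$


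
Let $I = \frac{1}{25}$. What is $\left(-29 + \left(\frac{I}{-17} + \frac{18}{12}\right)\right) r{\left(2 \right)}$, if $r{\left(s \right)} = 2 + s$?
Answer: $- \frac{46754}{425} \approx -110.01$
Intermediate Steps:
$I = \frac{1}{25} \approx 0.04$
$\left(-29 + \left(\frac{I}{-17} + \frac{18}{12}\right)\right) r{\left(2 \right)} = \left(-29 + \left(\frac{1}{25 \left(-17\right)} + \frac{18}{12}\right)\right) \left(2 + 2\right) = \left(-29 + \left(\frac{1}{25} \left(- \frac{1}{17}\right) + 18 \cdot \frac{1}{12}\right)\right) 4 = \left(-29 + \left(- \frac{1}{425} + \frac{3}{2}\right)\right) 4 = \left(-29 + \frac{1273}{850}\right) 4 = \left(- \frac{23377}{850}\right) 4 = - \frac{46754}{425}$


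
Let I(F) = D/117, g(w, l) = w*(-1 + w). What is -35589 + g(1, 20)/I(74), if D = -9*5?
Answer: -35589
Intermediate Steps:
D = -45
I(F) = -5/13 (I(F) = -45/117 = -45*1/117 = -5/13)
-35589 + g(1, 20)/I(74) = -35589 + (1*(-1 + 1))/(-5/13) = -35589 + (1*0)*(-13/5) = -35589 + 0*(-13/5) = -35589 + 0 = -35589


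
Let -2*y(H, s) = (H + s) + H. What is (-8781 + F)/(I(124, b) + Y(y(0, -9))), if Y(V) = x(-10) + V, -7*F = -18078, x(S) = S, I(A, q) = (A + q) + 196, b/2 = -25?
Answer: -86778/3703 ≈ -23.435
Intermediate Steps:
y(H, s) = -H - s/2 (y(H, s) = -((H + s) + H)/2 = -(s + 2*H)/2 = -H - s/2)
b = -50 (b = 2*(-25) = -50)
I(A, q) = 196 + A + q
F = 18078/7 (F = -⅐*(-18078) = 18078/7 ≈ 2582.6)
Y(V) = -10 + V
(-8781 + F)/(I(124, b) + Y(y(0, -9))) = (-8781 + 18078/7)/((196 + 124 - 50) + (-10 + (-1*0 - ½*(-9)))) = -43389/(7*(270 + (-10 + (0 + 9/2)))) = -43389/(7*(270 + (-10 + 9/2))) = -43389/(7*(270 - 11/2)) = -43389/(7*529/2) = -43389/7*2/529 = -86778/3703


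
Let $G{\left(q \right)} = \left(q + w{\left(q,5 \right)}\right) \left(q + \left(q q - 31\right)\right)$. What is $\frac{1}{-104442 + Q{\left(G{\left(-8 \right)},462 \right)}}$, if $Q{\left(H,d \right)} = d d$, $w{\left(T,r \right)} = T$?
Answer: $\frac{1}{109002} \approx 9.1741 \cdot 10^{-6}$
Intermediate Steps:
$G{\left(q \right)} = 2 q \left(-31 + q + q^{2}\right)$ ($G{\left(q \right)} = \left(q + q\right) \left(q + \left(q q - 31\right)\right) = 2 q \left(q + \left(q^{2} - 31\right)\right) = 2 q \left(q + \left(-31 + q^{2}\right)\right) = 2 q \left(-31 + q + q^{2}\right)$)
$Q{\left(H,d \right)} = d^{2}$
$\frac{1}{-104442 + Q{\left(G{\left(-8 \right)},462 \right)}} = \frac{1}{-104442 + 462^{2}} = \frac{1}{-104442 + 213444} = \frac{1}{109002}$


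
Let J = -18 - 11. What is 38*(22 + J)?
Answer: -266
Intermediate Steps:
J = -29
38*(22 + J) = 38*(22 - 29) = 38*(-7) = -266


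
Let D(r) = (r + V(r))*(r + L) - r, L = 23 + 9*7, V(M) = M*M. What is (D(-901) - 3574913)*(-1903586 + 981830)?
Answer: 612467698431072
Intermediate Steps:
V(M) = M²
L = 86 (L = 23 + 63 = 86)
D(r) = -r + (86 + r)*(r + r²) (D(r) = (r + r²)*(r + 86) - r = (r + r²)*(86 + r) - r = (86 + r)*(r + r²) - r = -r + (86 + r)*(r + r²))
(D(-901) - 3574913)*(-1903586 + 981830) = (-901*(85 + (-901)² + 87*(-901)) - 3574913)*(-1903586 + 981830) = (-901*(85 + 811801 - 78387) - 3574913)*(-921756) = (-901*733499 - 3574913)*(-921756) = (-660882599 - 3574913)*(-921756) = -664457512*(-921756) = 612467698431072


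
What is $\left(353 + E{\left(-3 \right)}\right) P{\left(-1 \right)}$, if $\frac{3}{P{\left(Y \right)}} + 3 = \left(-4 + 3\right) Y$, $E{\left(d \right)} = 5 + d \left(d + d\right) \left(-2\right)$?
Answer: $-483$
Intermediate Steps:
$E{\left(d \right)} = 5 - 4 d^{2}$ ($E{\left(d \right)} = 5 + d 2 d \left(-2\right) = 5 + d \left(- 4 d\right) = 5 - 4 d^{2}$)
$P{\left(Y \right)} = \frac{3}{-3 - Y}$ ($P{\left(Y \right)} = \frac{3}{-3 + \left(-4 + 3\right) Y} = \frac{3}{-3 - Y}$)
$\left(353 + E{\left(-3 \right)}\right) P{\left(-1 \right)} = \left(353 + \left(5 - 4 \left(-3\right)^{2}\right)\right) \left(- \frac{3}{3 - 1}\right) = \left(353 + \left(5 - 36\right)\right) \left(- \frac{3}{2}\right) = \left(353 + \left(5 - 36\right)\right) \left(\left(-3\right) \frac{1}{2}\right) = \left(353 - 31\right) \left(- \frac{3}{2}\right) = 322 \left(- \frac{3}{2}\right) = -483$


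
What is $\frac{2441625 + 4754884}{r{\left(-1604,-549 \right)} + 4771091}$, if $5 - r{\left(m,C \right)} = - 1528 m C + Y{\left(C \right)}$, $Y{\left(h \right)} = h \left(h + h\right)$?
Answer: $\frac{7196509}{1349718982} \approx 0.0053319$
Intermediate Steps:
$Y{\left(h \right)} = 2 h^{2}$ ($Y{\left(h \right)} = h 2 h = 2 h^{2}$)
$r{\left(m,C \right)} = 5 - 2 C^{2} + 1528 C m$ ($r{\left(m,C \right)} = 5 - \left(- 1528 m C + 2 C^{2}\right) = 5 - \left(- 1528 C m + 2 C^{2}\right) = 5 - \left(2 C^{2} - 1528 C m\right) = 5 - 2 C^{2} + 1528 C m$)
$\frac{2441625 + 4754884}{r{\left(-1604,-549 \right)} + 4771091} = \frac{2441625 + 4754884}{\left(5 - 2 \left(-549\right)^{2} + 1528 \left(-549\right) \left(-1604\right)\right) + 4771091} = \frac{7196509}{\left(5 - 602802 + 1345550688\right) + 4771091} = \frac{7196509}{1344947891 + 4771091} = \frac{7196509}{1349718982}$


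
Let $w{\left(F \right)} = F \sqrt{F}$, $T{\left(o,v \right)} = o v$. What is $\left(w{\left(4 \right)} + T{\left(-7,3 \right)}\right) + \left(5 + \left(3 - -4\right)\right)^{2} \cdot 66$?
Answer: $9491$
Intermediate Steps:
$w{\left(F \right)} = F^{\frac{3}{2}}$
$\left(w{\left(4 \right)} + T{\left(-7,3 \right)}\right) + \left(5 + \left(3 - -4\right)\right)^{2} \cdot 66 = \left(4^{\frac{3}{2}} - 21\right) + \left(5 + \left(3 - -4\right)\right)^{2} \cdot 66 = \left(8 - 21\right) + \left(5 + \left(3 + 4\right)\right)^{2} \cdot 66 = -13 + \left(5 + 7\right)^{2} \cdot 66 = -13 + 12^{2} \cdot 66 = -13 + 144 \cdot 66 = -13 + 9504 = 9491$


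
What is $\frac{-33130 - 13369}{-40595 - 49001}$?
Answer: $\frac{46499}{89596} \approx 0.51898$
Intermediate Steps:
$\frac{-33130 - 13369}{-40595 - 49001} = - \frac{46499}{-89596} = \left(-46499\right) \left(- \frac{1}{89596}\right) = \frac{46499}{89596}$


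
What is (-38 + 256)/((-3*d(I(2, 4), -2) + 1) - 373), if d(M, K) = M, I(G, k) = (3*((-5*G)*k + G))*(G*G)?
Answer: 109/498 ≈ 0.21888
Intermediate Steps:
I(G, k) = G²*(3*G - 15*G*k) (I(G, k) = (3*(-5*G*k + G))*G² = (3*(G - 5*G*k))*G² = (3*G - 15*G*k)*G² = G²*(3*G - 15*G*k))
(-38 + 256)/((-3*d(I(2, 4), -2) + 1) - 373) = (-38 + 256)/((-3*2³*(3 - 15*4) + 1) - 373) = 218/((-24*(3 - 60) + 1) - 373) = 218/((-24*(-57) + 1) - 373) = 218/((-3*(-456) + 1) - 373) = 218/((1368 + 1) - 373) = 218/(1369 - 373) = 218/996 = 218*(1/996) = 109/498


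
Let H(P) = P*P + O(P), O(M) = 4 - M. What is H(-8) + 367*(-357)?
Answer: -130943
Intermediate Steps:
H(P) = 4 + P² - P (H(P) = P*P + (4 - P) = P² + (4 - P) = 4 + P² - P)
H(-8) + 367*(-357) = (4 + (-8)² - 1*(-8)) + 367*(-357) = (4 + 64 + 8) - 131019 = 76 - 131019 = -130943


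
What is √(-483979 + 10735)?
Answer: 2*I*√118311 ≈ 687.93*I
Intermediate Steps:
√(-483979 + 10735) = √(-473244) = 2*I*√118311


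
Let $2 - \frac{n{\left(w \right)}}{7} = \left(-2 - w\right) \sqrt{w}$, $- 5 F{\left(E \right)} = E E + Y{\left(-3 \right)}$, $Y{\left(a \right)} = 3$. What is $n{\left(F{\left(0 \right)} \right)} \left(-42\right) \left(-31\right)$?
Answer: $18228 + \frac{63798 i \sqrt{15}}{25} \approx 18228.0 + 9883.5 i$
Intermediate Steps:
$F{\left(E \right)} = - \frac{3}{5} - \frac{E^{2}}{5}$ ($F{\left(E \right)} = - \frac{E E + 3}{5} = - \frac{E^{2} + 3}{5} = - \frac{3 + E^{2}}{5} = - \frac{3}{5} - \frac{E^{2}}{5}$)
$n{\left(w \right)} = 14 - 7 \sqrt{w} \left(-2 - w\right)$ ($n{\left(w \right)} = 14 - 7 \left(-2 - w\right) \sqrt{w} = 14 - 7 \sqrt{w} \left(-2 - w\right)$)
$n{\left(F{\left(0 \right)} \right)} \left(-42\right) \left(-31\right) = \left(14 + 7 \left(- \frac{3}{5} - \frac{0^{2}}{5}\right)^{\frac{3}{2}} + 14 \sqrt{- \frac{3}{5} - \frac{0^{2}}{5}}\right) \left(-42\right) \left(-31\right) = \left(14 + 7 \left(- \frac{3}{5} - 0\right)^{\frac{3}{2}} + 14 \sqrt{- \frac{3}{5} - 0}\right) \left(-42\right) \left(-31\right) = \left(14 + 7 \left(- \frac{3}{5} + 0\right)^{\frac{3}{2}} + 14 \sqrt{- \frac{3}{5} + 0}\right) \left(-42\right) \left(-31\right) = \left(14 + 7 \left(- \frac{3}{5}\right)^{\frac{3}{2}} + 14 \sqrt{- \frac{3}{5}}\right) \left(-42\right) \left(-31\right) = \left(14 + 7 \left(- \frac{3 i \sqrt{15}}{25}\right) + 14 \frac{i \sqrt{15}}{5}\right) \left(-42\right) \left(-31\right) = \left(14 - \frac{21 i \sqrt{15}}{25} + \frac{14 i \sqrt{15}}{5}\right) \left(-42\right) \left(-31\right) = \left(14 + \frac{49 i \sqrt{15}}{25}\right) \left(-42\right) \left(-31\right) = \left(-588 - \frac{2058 i \sqrt{15}}{25}\right) \left(-31\right) = 18228 + \frac{63798 i \sqrt{15}}{25}$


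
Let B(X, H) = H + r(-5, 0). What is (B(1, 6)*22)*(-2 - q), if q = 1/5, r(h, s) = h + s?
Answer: -242/5 ≈ -48.400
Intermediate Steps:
B(X, H) = -5 + H (B(X, H) = H + (-5 + 0) = H - 5 = -5 + H)
q = ⅕ ≈ 0.20000
(B(1, 6)*22)*(-2 - q) = ((-5 + 6)*22)*(-2 - 1*⅕) = (1*22)*(-2 - ⅕) = 22*(-11/5) = -242/5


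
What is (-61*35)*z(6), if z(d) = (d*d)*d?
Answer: -461160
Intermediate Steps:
z(d) = d³ (z(d) = d²*d = d³)
(-61*35)*z(6) = -61*35*6³ = -2135*216 = -461160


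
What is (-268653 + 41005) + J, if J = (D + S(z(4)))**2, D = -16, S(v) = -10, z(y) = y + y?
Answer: -226972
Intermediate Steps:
z(y) = 2*y
J = 676 (J = (-16 - 10)**2 = (-26)**2 = 676)
(-268653 + 41005) + J = (-268653 + 41005) + 676 = -227648 + 676 = -226972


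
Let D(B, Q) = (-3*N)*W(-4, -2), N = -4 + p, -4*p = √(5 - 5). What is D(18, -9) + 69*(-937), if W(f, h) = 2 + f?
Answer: -64677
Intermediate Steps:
p = 0 (p = -√(5 - 5)/4 = -√0/4 = -¼*0 = 0)
N = -4 (N = -4 + 0 = -4)
D(B, Q) = -24 (D(B, Q) = (-3*(-4))*(2 - 4) = 12*(-2) = -24)
D(18, -9) + 69*(-937) = -24 + 69*(-937) = -24 - 64653 = -64677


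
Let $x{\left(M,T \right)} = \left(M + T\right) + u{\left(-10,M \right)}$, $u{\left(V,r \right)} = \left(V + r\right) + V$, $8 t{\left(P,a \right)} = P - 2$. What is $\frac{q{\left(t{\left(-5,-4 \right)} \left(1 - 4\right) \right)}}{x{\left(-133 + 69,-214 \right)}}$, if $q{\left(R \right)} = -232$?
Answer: $\frac{116}{181} \approx 0.64088$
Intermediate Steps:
$t{\left(P,a \right)} = - \frac{1}{4} + \frac{P}{8}$ ($t{\left(P,a \right)} = \frac{P - 2}{8} = \frac{-2 + P}{8} = - \frac{1}{4} + \frac{P}{8}$)
$u{\left(V,r \right)} = r + 2 V$
$x{\left(M,T \right)} = -20 + T + 2 M$ ($x{\left(M,T \right)} = \left(M + T\right) + \left(M + 2 \left(-10\right)\right) = \left(M + T\right) + \left(M - 20\right) = \left(M + T\right) + \left(-20 + M\right) = -20 + T + 2 M$)
$\frac{q{\left(t{\left(-5,-4 \right)} \left(1 - 4\right) \right)}}{x{\left(-133 + 69,-214 \right)}} = - \frac{232}{-20 - 214 + 2 \left(-133 + 69\right)} = - \frac{232}{-20 - 214 + 2 \left(-64\right)} = - \frac{232}{-20 - 214 - 128} = - \frac{232}{-362} = \left(-232\right) \left(- \frac{1}{362}\right) = \frac{116}{181}$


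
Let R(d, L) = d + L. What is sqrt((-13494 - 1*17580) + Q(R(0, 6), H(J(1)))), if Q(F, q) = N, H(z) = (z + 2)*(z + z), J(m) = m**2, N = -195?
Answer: I*sqrt(31269) ≈ 176.83*I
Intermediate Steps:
R(d, L) = L + d
H(z) = 2*z*(2 + z) (H(z) = (2 + z)*(2*z) = 2*z*(2 + z))
Q(F, q) = -195
sqrt((-13494 - 1*17580) + Q(R(0, 6), H(J(1)))) = sqrt((-13494 - 1*17580) - 195) = sqrt((-13494 - 17580) - 195) = sqrt(-31074 - 195) = sqrt(-31269) = I*sqrt(31269)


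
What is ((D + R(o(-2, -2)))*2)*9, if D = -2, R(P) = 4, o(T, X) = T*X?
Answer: 36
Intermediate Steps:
((D + R(o(-2, -2)))*2)*9 = ((-2 + 4)*2)*9 = (2*2)*9 = 4*9 = 36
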